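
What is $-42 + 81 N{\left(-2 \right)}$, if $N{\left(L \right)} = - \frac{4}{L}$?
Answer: $120$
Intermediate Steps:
$-42 + 81 N{\left(-2 \right)} = -42 + 81 \left(- \frac{4}{-2}\right) = -42 + 81 \left(\left(-4\right) \left(- \frac{1}{2}\right)\right) = -42 + 81 \cdot 2 = -42 + 162 = 120$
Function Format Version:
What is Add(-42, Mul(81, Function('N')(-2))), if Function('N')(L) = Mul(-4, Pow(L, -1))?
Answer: 120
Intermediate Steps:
Add(-42, Mul(81, Function('N')(-2))) = Add(-42, Mul(81, Mul(-4, Pow(-2, -1)))) = Add(-42, Mul(81, Mul(-4, Rational(-1, 2)))) = Add(-42, Mul(81, 2)) = Add(-42, 162) = 120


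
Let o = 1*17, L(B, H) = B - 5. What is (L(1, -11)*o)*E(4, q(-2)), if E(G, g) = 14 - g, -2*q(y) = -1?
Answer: -918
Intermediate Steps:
L(B, H) = -5 + B
q(y) = 1/2 (q(y) = -1/2*(-1) = 1/2)
o = 17
(L(1, -11)*o)*E(4, q(-2)) = ((-5 + 1)*17)*(14 - 1*1/2) = (-4*17)*(14 - 1/2) = -68*27/2 = -918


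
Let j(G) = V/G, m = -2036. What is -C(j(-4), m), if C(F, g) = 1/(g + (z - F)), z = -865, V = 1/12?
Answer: 48/139247 ≈ 0.00034471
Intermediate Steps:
V = 1/12 ≈ 0.083333
j(G) = 1/(12*G)
C(F, g) = 1/(-865 + g - F) (C(F, g) = 1/(g + (-865 - F)) = 1/(-865 + g - F))
-C(j(-4), m) = -1/(-865 - 2036 - 1/(12*(-4))) = -1/(-865 - 2036 - (-1)/(12*4)) = -1/(-865 - 2036 - 1*(-1/48)) = -1/(-865 - 2036 + 1/48) = -1/(-139247/48) = -1*(-48/139247) = 48/139247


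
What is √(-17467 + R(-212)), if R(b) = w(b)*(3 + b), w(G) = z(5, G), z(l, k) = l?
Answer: 4*I*√1157 ≈ 136.06*I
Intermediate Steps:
w(G) = 5
R(b) = 15 + 5*b (R(b) = 5*(3 + b) = 15 + 5*b)
√(-17467 + R(-212)) = √(-17467 + (15 + 5*(-212))) = √(-17467 + (15 - 1060)) = √(-17467 - 1045) = √(-18512) = 4*I*√1157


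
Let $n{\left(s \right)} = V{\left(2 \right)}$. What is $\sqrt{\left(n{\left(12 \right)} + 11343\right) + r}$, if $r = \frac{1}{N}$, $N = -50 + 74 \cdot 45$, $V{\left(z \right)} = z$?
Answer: $\frac{\sqrt{7628378205}}{820} \approx 106.51$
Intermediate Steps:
$n{\left(s \right)} = 2$
$N = 3280$ ($N = -50 + 3330 = 3280$)
$r = \frac{1}{3280} \approx 0.00030488$
$\sqrt{\left(n{\left(12 \right)} + 11343\right) + r} = \sqrt{\left(2 + 11343\right) + \frac{1}{3280}} = \sqrt{11345 + \frac{1}{3280}} = \sqrt{\frac{37211601}{3280}} = \frac{\sqrt{7628378205}}{820}$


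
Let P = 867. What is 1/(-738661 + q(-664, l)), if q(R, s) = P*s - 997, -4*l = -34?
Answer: -2/1464577 ≈ -1.3656e-6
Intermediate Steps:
l = 17/2 (l = -¼*(-34) = 17/2 ≈ 8.5000)
q(R, s) = -997 + 867*s (q(R, s) = 867*s - 997 = -997 + 867*s)
1/(-738661 + q(-664, l)) = 1/(-738661 + (-997 + 867*(17/2))) = 1/(-738661 + (-997 + 14739/2)) = 1/(-738661 + 12745/2) = 1/(-1464577/2) = -2/1464577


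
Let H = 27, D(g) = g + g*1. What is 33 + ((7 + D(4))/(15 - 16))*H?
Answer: -372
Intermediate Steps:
D(g) = 2*g (D(g) = g + g = 2*g)
33 + ((7 + D(4))/(15 - 16))*H = 33 + ((7 + 2*4)/(15 - 16))*27 = 33 + ((7 + 8)/(-1))*27 = 33 + (15*(-1))*27 = 33 - 15*27 = 33 - 405 = -372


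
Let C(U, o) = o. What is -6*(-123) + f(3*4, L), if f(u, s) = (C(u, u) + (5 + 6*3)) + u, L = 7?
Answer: 785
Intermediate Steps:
f(u, s) = 23 + 2*u (f(u, s) = (u + (5 + 6*3)) + u = (u + (5 + 18)) + u = (u + 23) + u = (23 + u) + u = 23 + 2*u)
-6*(-123) + f(3*4, L) = -6*(-123) + (23 + 2*(3*4)) = 738 + (23 + 2*12) = 738 + (23 + 24) = 738 + 47 = 785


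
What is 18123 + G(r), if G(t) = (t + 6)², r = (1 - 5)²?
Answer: 18607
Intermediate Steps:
r = 16 (r = (-4)² = 16)
G(t) = (6 + t)²
18123 + G(r) = 18123 + (6 + 16)² = 18123 + 22² = 18123 + 484 = 18607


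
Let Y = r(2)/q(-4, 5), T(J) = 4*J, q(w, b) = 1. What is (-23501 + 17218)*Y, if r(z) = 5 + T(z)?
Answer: -81679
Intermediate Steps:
r(z) = 5 + 4*z
Y = 13 (Y = (5 + 4*2)/1 = (5 + 8)*1 = 13*1 = 13)
(-23501 + 17218)*Y = (-23501 + 17218)*13 = -6283*13 = -81679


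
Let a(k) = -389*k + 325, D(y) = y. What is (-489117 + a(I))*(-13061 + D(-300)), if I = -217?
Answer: 5402907819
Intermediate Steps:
a(k) = 325 - 389*k
(-489117 + a(I))*(-13061 + D(-300)) = (-489117 + (325 - 389*(-217)))*(-13061 - 300) = (-489117 + (325 + 84413))*(-13361) = (-489117 + 84738)*(-13361) = -404379*(-13361) = 5402907819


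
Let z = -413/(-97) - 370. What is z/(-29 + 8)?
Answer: 35477/2037 ≈ 17.416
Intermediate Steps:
z = -35477/97 (z = -413*(-1/97) - 370 = 413/97 - 370 = -35477/97 ≈ -365.74)
z/(-29 + 8) = -35477/(97*(-29 + 8)) = -35477/97/(-21) = -35477/97*(-1/21) = 35477/2037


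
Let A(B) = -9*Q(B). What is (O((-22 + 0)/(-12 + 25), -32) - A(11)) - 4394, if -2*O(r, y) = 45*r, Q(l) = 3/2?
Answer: -112903/26 ≈ -4342.4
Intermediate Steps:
Q(l) = 3/2 (Q(l) = 3*(½) = 3/2)
A(B) = -27/2 (A(B) = -9*3/2 = -27/2)
O(r, y) = -45*r/2
(O((-22 + 0)/(-12 + 25), -32) - A(11)) - 4394 = (-45*(-22 + 0)/(2*(-12 + 25)) - 1*(-27/2)) - 4394 = (-(-495)/13 + 27/2) - 4394 = (-45/2*(-22/13) + 27/2) - 4394 = (495/13 + 27/2) - 4394 = 1341/26 - 4394 = -112903/26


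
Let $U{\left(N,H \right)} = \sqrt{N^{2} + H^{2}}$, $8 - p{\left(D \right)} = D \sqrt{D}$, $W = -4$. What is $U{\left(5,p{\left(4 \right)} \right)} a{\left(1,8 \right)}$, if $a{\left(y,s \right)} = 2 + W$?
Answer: $-10$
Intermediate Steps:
$p{\left(D \right)} = 8 - D^{\frac{3}{2}}$ ($p{\left(D \right)} = 8 - D \sqrt{D} = 8 - D^{\frac{3}{2}}$)
$U{\left(N,H \right)} = \sqrt{H^{2} + N^{2}}$
$a{\left(y,s \right)} = -2$ ($a{\left(y,s \right)} = 2 - 4 = -2$)
$U{\left(5,p{\left(4 \right)} \right)} a{\left(1,8 \right)} = \sqrt{\left(8 - 4^{\frac{3}{2}}\right)^{2} + 5^{2}} \left(-2\right) = \sqrt{\left(8 - 8\right)^{2} + 25} \left(-2\right) = \sqrt{0^{2} + 25} \left(-2\right) = \sqrt{0 + 25} \left(-2\right) = \sqrt{25} \left(-2\right) = 5 \left(-2\right) = -10$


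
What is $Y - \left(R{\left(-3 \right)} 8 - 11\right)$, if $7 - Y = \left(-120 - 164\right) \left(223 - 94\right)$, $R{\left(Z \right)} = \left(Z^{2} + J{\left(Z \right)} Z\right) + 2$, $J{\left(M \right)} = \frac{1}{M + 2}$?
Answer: $36542$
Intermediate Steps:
$J{\left(M \right)} = \frac{1}{2 + M}$
$R{\left(Z \right)} = 2 + Z^{2} + \frac{Z}{2 + Z}$ ($R{\left(Z \right)} = \left(Z^{2} + \frac{Z}{2 + Z}\right) + 2 = 2 + Z^{2} + \frac{Z}{2 + Z}$)
$Y = 36643$ ($Y = 7 - \left(-120 - 164\right) \left(223 - 94\right) = 7 - \left(-284\right) 129 = 7 - -36636 = 7 + 36636 = 36643$)
$Y - \left(R{\left(-3 \right)} 8 - 11\right) = 36643 - \left(\frac{-3 + \left(2 - 3\right) \left(2 + \left(-3\right)^{2}\right)}{2 - 3} \cdot 8 - 11\right) = 36643 - \left(\frac{-3 - \left(2 + 9\right)}{-1} \cdot 8 - 11\right) = 36643 - \left(- (-3 - 11) 8 - 11\right) = 36643 - \left(\left(-1\right) \left(-14\right) 8 - 11\right) = 36643 - \left(14 \cdot 8 - 11\right) = 36643 - \left(112 - 11\right) = 36643 - 101 = 36542$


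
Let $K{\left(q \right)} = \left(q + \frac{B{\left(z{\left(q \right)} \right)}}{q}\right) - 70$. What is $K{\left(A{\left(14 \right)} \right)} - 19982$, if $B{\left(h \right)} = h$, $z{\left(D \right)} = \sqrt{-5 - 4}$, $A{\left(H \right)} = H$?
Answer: $-20038 + \frac{3 i}{14} \approx -20038.0 + 0.21429 i$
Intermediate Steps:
$z{\left(D \right)} = 3 i$ ($z{\left(D \right)} = \sqrt{-9} = 3 i$)
$K{\left(q \right)} = -70 + q + \frac{3 i}{q}$ ($K{\left(q \right)} = \left(q + \frac{3 i}{q}\right) - 70 = -70 + q + \frac{3 i}{q}$)
$K{\left(A{\left(14 \right)} \right)} - 19982 = \left(-70 + 14 + \frac{3 i}{14}\right) - 19982 = \left(-56 + \frac{3 i}{14}\right) - 19982 = -20038 + \frac{3 i}{14}$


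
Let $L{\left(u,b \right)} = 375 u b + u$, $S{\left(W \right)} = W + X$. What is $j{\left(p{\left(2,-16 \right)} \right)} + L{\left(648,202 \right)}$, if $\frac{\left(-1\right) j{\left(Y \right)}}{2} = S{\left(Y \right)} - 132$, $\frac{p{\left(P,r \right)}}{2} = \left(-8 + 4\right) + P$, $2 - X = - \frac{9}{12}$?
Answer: $\frac{98173829}{2} \approx 4.9087 \cdot 10^{7}$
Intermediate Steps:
$X = \frac{11}{4}$ ($X = 2 - - \frac{9}{12} = 2 - \left(-9\right) \frac{1}{12} = 2 - - \frac{3}{4} = 2 + \frac{3}{4} = \frac{11}{4} \approx 2.75$)
$p{\left(P,r \right)} = -8 + 2 P$ ($p{\left(P,r \right)} = 2 \left(\left(-8 + 4\right) + P\right) = 2 \left(-4 + P\right) = -8 + 2 P$)
$S{\left(W \right)} = \frac{11}{4} + W$ ($S{\left(W \right)} = W + \frac{11}{4} = \frac{11}{4} + W$)
$L{\left(u,b \right)} = u + 375 b u$ ($L{\left(u,b \right)} = 375 b u + u = u + 375 b u$)
$j{\left(Y \right)} = \frac{517}{2} - 2 Y$ ($j{\left(Y \right)} = - 2 \left(\left(\frac{11}{4} + Y\right) - 132\right) = - 2 \left(- \frac{517}{4} + Y\right) = \frac{517}{2} - 2 Y$)
$j{\left(p{\left(2,-16 \right)} \right)} + L{\left(648,202 \right)} = \left(\frac{517}{2} - 2 \left(-8 + 2 \cdot 2\right)\right) + 648 \left(1 + 375 \cdot 202\right) = \left(\frac{517}{2} - 2 \left(-8 + 4\right)\right) + 648 \left(1 + 75750\right) = \left(\frac{517}{2} - -8\right) + 648 \cdot 75751 = \left(\frac{517}{2} + 8\right) + 49086648 = \frac{533}{2} + 49086648 = \frac{98173829}{2}$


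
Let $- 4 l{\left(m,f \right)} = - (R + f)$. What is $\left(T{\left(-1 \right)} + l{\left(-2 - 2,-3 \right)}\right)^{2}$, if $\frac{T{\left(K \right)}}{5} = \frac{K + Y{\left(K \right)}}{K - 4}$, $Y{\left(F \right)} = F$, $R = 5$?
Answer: $\frac{25}{4} \approx 6.25$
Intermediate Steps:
$l{\left(m,f \right)} = \frac{5}{4} + \frac{f}{4}$ ($l{\left(m,f \right)} = - \frac{\left(-1\right) \left(5 + f\right)}{4} = - \frac{-5 - f}{4} = \frac{5}{4} + \frac{f}{4}$)
$T{\left(K \right)} = \frac{10 K}{-4 + K}$ ($T{\left(K \right)} = 5 \frac{K + K}{K - 4} = 5 \frac{2 K}{-4 + K} = \frac{10 K}{-4 + K}$)
$\left(T{\left(-1 \right)} + l{\left(-2 - 2,-3 \right)}\right)^{2} = \left(10 \left(-1\right) \frac{1}{-4 - 1} + \left(\frac{5}{4} + \frac{1}{4} \left(-3\right)\right)\right)^{2} = \left(10 \left(-1\right) \frac{1}{-5} + \left(\frac{5}{4} - \frac{3}{4}\right)\right)^{2} = \left(10 \left(-1\right) \left(- \frac{1}{5}\right) + \frac{1}{2}\right)^{2} = \left(2 + \frac{1}{2}\right)^{2} = \left(\frac{5}{2}\right)^{2} = \frac{25}{4}$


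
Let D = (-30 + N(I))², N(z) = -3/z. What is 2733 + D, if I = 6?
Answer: 14653/4 ≈ 3663.3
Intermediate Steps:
D = 3721/4 (D = (-30 - 3/6)² = (-30 - 3*⅙)² = (-30 - ½)² = (-61/2)² = 3721/4 ≈ 930.25)
2733 + D = 2733 + 3721/4 = 14653/4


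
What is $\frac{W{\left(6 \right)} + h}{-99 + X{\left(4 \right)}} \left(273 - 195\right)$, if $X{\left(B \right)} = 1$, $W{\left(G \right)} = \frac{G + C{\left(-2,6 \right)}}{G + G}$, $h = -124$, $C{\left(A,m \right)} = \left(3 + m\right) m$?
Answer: $\frac{663}{7} \approx 94.714$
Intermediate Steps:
$C{\left(A,m \right)} = m \left(3 + m\right)$
$W{\left(G \right)} = \frac{54 + G}{2 G}$ ($W{\left(G \right)} = \frac{G + 6 \left(3 + 6\right)}{G + G} = \frac{G + 6 \cdot 9}{2 G} = \left(G + 54\right) \frac{1}{2 G} = \left(54 + G\right) \frac{1}{2 G} = \frac{54 + G}{2 G}$)
$\frac{W{\left(6 \right)} + h}{-99 + X{\left(4 \right)}} \left(273 - 195\right) = \frac{\frac{54 + 6}{2 \cdot 6} - 124}{-99 + 1} \left(273 - 195\right) = \frac{\frac{1}{2} \cdot \frac{1}{6} \cdot 60 - 124}{-98} \cdot 78 = \left(5 - 124\right) \left(- \frac{1}{98}\right) 78 = \left(-119\right) \left(- \frac{1}{98}\right) 78 = \frac{17}{14} \cdot 78 = \frac{663}{7}$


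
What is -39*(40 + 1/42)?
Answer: -21853/14 ≈ -1560.9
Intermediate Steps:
-39*(40 + 1/42) = -39*1681/42 = -21853/14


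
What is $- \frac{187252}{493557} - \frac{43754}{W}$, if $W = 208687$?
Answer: $- \frac{60672151102}{102998929659} \approx -0.58906$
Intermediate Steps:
$- \frac{187252}{493557} - \frac{43754}{W} = - \frac{187252}{493557} - \frac{43754}{208687} = - \frac{60672151102}{102998929659}$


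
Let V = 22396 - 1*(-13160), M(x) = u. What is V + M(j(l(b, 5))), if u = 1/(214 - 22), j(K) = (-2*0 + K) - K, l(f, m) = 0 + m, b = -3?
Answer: 6826753/192 ≈ 35556.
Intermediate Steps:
l(f, m) = m
j(K) = 0 (j(K) = (0 + K) - K = K - K = 0)
u = 1/192 ≈ 0.0052083
M(x) = 1/192
V = 35556 (V = 22396 + 13160 = 35556)
V + M(j(l(b, 5))) = 35556 + 1/192 = 6826753/192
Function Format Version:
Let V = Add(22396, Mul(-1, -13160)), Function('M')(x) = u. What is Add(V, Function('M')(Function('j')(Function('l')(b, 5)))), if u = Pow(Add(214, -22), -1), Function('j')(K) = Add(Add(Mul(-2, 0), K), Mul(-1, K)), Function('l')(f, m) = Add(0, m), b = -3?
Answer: Rational(6826753, 192) ≈ 35556.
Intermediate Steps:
Function('l')(f, m) = m
Function('j')(K) = 0 (Function('j')(K) = Add(Add(0, K), Mul(-1, K)) = Add(K, Mul(-1, K)) = 0)
u = Rational(1, 192) (u = Pow(192, -1) = Rational(1, 192) ≈ 0.0052083)
Function('M')(x) = Rational(1, 192)
V = 35556 (V = Add(22396, 13160) = 35556)
Add(V, Function('M')(Function('j')(Function('l')(b, 5)))) = Add(35556, Rational(1, 192)) = Rational(6826753, 192)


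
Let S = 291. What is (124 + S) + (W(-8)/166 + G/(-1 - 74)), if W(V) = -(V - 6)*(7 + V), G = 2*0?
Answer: 34438/83 ≈ 414.92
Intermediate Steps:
G = 0
W(V) = -(-6 + V)*(7 + V)
(124 + S) + (W(-8)/166 + G/(-1 - 74)) = (124 + 291) + ((42 - 1*(-8) - 1*(-8)²)/166 + 0/(-1 - 74)) = 415 + ((42 + 8 - 1*64)*(1/166) + 0/(-75)) = 415 + ((42 + 8 - 64)*(1/166) + 0*(-1/75)) = 415 + (-14*1/166 + 0) = 415 + (-7/83 + 0) = 415 - 7/83 = 34438/83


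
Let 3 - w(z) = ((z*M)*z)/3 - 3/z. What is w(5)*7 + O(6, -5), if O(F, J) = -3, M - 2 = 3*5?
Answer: -14542/15 ≈ -969.47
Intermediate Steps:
M = 17 (M = 2 + 3*5 = 2 + 15 = 17)
w(z) = 3 + 3/z - 17*z**2/3 (w(z) = 3 - (((z*17)*z)/3 - 3/z) = 3 - (((17*z)*z)*(1/3) - 3/z) = 3 - ((17*z**2)*(1/3) - 3/z) = 3 - (17*z**2/3 - 3/z) = 3 - (-3/z + 17*z**2/3) = 3 + (3/z - 17*z**2/3) = 3 + 3/z - 17*z**2/3)
w(5)*7 + O(6, -5) = (3 + 3/5 - 17/3*5**2)*7 - 3 = (3 + 3*(1/5) - 17/3*25)*7 - 3 = (3 + 3/5 - 425/3)*7 - 3 = -2071/15*7 - 3 = -14497/15 - 3 = -14542/15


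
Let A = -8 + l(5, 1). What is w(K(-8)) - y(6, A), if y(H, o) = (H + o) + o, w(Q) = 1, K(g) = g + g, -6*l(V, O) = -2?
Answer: 31/3 ≈ 10.333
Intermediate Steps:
l(V, O) = ⅓ (l(V, O) = -⅙*(-2) = ⅓)
K(g) = 2*g
A = -23/3 (A = -8 + ⅓ = -23/3 ≈ -7.6667)
y(H, o) = H + 2*o
w(K(-8)) - y(6, A) = 1 - (6 + 2*(-23/3)) = 1 - (6 - 46/3) = 1 - 1*(-28/3) = 1 + 28/3 = 31/3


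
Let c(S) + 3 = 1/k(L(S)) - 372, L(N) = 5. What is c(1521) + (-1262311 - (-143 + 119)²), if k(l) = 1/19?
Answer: -1263243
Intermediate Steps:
k(l) = 1/19
c(S) = -356 (c(S) = -3 + (1/(1/19) - 372) = -3 + (19 - 372) = -3 - 353 = -356)
c(1521) + (-1262311 - (-143 + 119)²) = -356 + (-1262311 - (-143 + 119)²) = -356 + (-1262311 - 1*(-24)²) = -356 + (-1262311 - 1*576) = -356 + (-1262311 - 576) = -356 - 1262887 = -1263243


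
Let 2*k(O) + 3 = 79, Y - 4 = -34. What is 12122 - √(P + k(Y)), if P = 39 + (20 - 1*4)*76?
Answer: 12122 - √1293 ≈ 12086.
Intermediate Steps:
Y = -30 (Y = 4 - 34 = -30)
k(O) = 38 (k(O) = -3/2 + (½)*79 = -3/2 + 79/2 = 38)
P = 1255 (P = 39 + (20 - 4)*76 = 39 + 16*76 = 39 + 1216 = 1255)
12122 - √(P + k(Y)) = 12122 - √(1255 + 38) = 12122 - √1293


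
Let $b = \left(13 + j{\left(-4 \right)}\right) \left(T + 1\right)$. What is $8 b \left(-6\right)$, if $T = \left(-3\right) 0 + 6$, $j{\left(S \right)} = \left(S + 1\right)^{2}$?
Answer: $-7392$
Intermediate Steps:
$j{\left(S \right)} = \left(1 + S\right)^{2}$
$T = 6$ ($T = 0 + 6 = 6$)
$b = 154$ ($b = \left(13 + \left(1 - 4\right)^{2}\right) \left(6 + 1\right) = \left(13 + \left(-3\right)^{2}\right) 7 = \left(13 + 9\right) 7 = 22 \cdot 7 = 154$)
$8 b \left(-6\right) = 8 \cdot 154 \left(-6\right) = 1232 \left(-6\right) = -7392$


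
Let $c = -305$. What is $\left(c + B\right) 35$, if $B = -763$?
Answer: $-37380$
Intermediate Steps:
$\left(c + B\right) 35 = \left(-305 - 763\right) 35 = \left(-1068\right) 35 = -37380$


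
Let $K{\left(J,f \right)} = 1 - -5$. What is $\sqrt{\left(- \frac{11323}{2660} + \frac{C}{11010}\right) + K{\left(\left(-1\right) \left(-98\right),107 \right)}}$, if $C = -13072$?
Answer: $\frac{\sqrt{47684002821}}{292866} \approx 0.74562$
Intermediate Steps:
$K{\left(J,f \right)} = 6$ ($K{\left(J,f \right)} = 1 + 5 = 6$)
$\sqrt{\left(- \frac{11323}{2660} + \frac{C}{11010}\right) + K{\left(\left(-1\right) \left(-98\right),107 \right)}} = \sqrt{\left(- \frac{11323}{2660} - \frac{13072}{11010}\right) + 6} = \sqrt{\left(\left(-11323\right) \frac{1}{2660} - \frac{6536}{5505}\right) + 6} = \sqrt{\left(- \frac{11323}{2660} - \frac{6536}{5505}\right) + 6} = \sqrt{- \frac{3188755}{585732} + 6} = \sqrt{\frac{325637}{585732}} = \frac{\sqrt{47684002821}}{292866}$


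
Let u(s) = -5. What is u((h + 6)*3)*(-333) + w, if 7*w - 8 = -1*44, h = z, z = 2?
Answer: 11619/7 ≈ 1659.9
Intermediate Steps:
h = 2
w = -36/7 (w = 8/7 + (-1*44)/7 = 8/7 + (⅐)*(-44) = 8/7 - 44/7 = -36/7 ≈ -5.1429)
u((h + 6)*3)*(-333) + w = -5*(-333) - 36/7 = 1665 - 36/7 = 11619/7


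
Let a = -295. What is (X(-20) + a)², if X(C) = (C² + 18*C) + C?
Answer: 75625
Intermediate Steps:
X(C) = C² + 19*C
(X(-20) + a)² = (-20*(19 - 20) - 295)² = (-20*(-1) - 295)² = (20 - 295)² = (-275)² = 75625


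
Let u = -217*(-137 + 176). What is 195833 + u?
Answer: 187370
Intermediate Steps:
u = -8463 (u = -217*39 = -8463)
195833 + u = 195833 - 8463 = 187370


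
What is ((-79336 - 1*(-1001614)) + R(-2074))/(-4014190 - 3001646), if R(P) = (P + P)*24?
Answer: -137121/1169306 ≈ -0.11727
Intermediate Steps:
R(P) = 48*P (R(P) = (2*P)*24 = 48*P)
((-79336 - 1*(-1001614)) + R(-2074))/(-4014190 - 3001646) = ((-79336 - 1*(-1001614)) + 48*(-2074))/(-4014190 - 3001646) = ((-79336 + 1001614) - 99552)/(-7015836) = (922278 - 99552)*(-1/7015836) = 822726*(-1/7015836) = -137121/1169306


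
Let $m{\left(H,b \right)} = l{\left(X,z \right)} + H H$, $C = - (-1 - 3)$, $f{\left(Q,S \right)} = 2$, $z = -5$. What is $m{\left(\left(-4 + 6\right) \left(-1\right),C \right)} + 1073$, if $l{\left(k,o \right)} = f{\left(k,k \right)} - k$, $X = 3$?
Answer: $1076$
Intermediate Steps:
$C = 4$ ($C = \left(-1\right) \left(-4\right) = 4$)
$l{\left(k,o \right)} = 2 - k$
$m{\left(H,b \right)} = -1 + H^{2}$ ($m{\left(H,b \right)} = \left(2 - 3\right) + H H = \left(2 - 3\right) + H^{2} = -1 + H^{2}$)
$m{\left(\left(-4 + 6\right) \left(-1\right),C \right)} + 1073 = \left(-1 + \left(\left(-4 + 6\right) \left(-1\right)\right)^{2}\right) + 1073 = \left(-1 + \left(2 \left(-1\right)\right)^{2}\right) + 1073 = \left(-1 + \left(-2\right)^{2}\right) + 1073 = \left(-1 + 4\right) + 1073 = 3 + 1073 = 1076$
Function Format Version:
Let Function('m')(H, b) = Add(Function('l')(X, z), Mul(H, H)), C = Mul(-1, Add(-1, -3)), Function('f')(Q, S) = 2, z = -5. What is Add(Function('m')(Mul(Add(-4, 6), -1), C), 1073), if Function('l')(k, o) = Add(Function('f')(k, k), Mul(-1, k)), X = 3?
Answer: 1076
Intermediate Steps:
C = 4 (C = Mul(-1, -4) = 4)
Function('l')(k, o) = Add(2, Mul(-1, k))
Function('m')(H, b) = Add(-1, Pow(H, 2)) (Function('m')(H, b) = Add(Add(2, Mul(-1, 3)), Mul(H, H)) = Add(Add(2, -3), Pow(H, 2)) = Add(-1, Pow(H, 2)))
Add(Function('m')(Mul(Add(-4, 6), -1), C), 1073) = Add(Add(-1, Pow(Mul(Add(-4, 6), -1), 2)), 1073) = Add(Add(-1, Pow(Mul(2, -1), 2)), 1073) = Add(Add(-1, Pow(-2, 2)), 1073) = Add(Add(-1, 4), 1073) = Add(3, 1073) = 1076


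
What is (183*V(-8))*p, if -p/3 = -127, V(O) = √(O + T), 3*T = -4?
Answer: 46482*I*√21 ≈ 2.1301e+5*I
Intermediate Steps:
T = -4/3 (T = (⅓)*(-4) = -4/3 ≈ -1.3333)
V(O) = √(-4/3 + O) (V(O) = √(O - 4/3) = √(-4/3 + O))
p = 381 (p = -3*(-127) = 381)
(183*V(-8))*p = (183*(√(-12 + 9*(-8))/3))*381 = (183*(√(-12 - 72)/3))*381 = (183*(√(-84)/3))*381 = (183*((2*I*√21)/3))*381 = (183*(2*I*√21/3))*381 = (122*I*√21)*381 = 46482*I*√21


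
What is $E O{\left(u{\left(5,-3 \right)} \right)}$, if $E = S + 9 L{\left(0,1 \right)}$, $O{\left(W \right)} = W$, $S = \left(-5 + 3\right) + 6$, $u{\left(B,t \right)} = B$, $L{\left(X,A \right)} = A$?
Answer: $65$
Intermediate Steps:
$S = 4$ ($S = -2 + 6 = 4$)
$E = 13$ ($E = 4 + 9 \cdot 1 = 4 + 9 = 13$)
$E O{\left(u{\left(5,-3 \right)} \right)} = 13 \cdot 5 = 65$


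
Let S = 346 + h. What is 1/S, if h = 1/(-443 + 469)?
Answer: 26/8997 ≈ 0.0028899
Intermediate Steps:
h = 1/26 ≈ 0.038462
S = 8997/26 (S = 346 + 1/26 = 8997/26 ≈ 346.04)
1/S = 1/(8997/26) = 26/8997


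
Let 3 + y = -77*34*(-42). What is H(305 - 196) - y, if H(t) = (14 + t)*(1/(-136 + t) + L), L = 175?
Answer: -795893/9 ≈ -88433.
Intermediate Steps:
H(t) = (14 + t)*(175 + 1/(-136 + t)) (H(t) = (14 + t)*(1/(-136 + t) + 175) = (14 + t)*(175 + 1/(-136 + t)))
y = 109953 (y = -3 - 77*34*(-42) = -3 - 2618*(-42) = -3 + 109956 = 109953)
H(305 - 196) - y = (-333186 - 21349*(305 - 196) + 175*(305 - 196)²)/(-136 + (305 - 196)) - 1*109953 = (-333186 - 21349*109 + 175*109²)/(-136 + 109) - 109953 = (-333186 - 2327041 + 175*11881)/(-27) - 109953 = -(-333186 - 2327041 + 2079175)/27 - 109953 = -1/27*(-581052) - 109953 = 193684/9 - 109953 = -795893/9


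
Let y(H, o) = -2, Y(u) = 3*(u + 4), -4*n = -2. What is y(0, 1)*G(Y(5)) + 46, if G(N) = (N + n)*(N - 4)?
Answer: -1219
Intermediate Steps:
n = 1/2 (n = -1/4*(-2) = 1/2 ≈ 0.50000)
Y(u) = 12 + 3*u (Y(u) = 3*(4 + u) = 12 + 3*u)
G(N) = (1/2 + N)*(-4 + N) (G(N) = (N + 1/2)*(N - 4) = (1/2 + N)*(-4 + N))
y(0, 1)*G(Y(5)) + 46 = -2*(-2 + (12 + 3*5)**2 - 7*(12 + 3*5)/2) + 46 = -2*(-2 + (12 + 15)**2 - 7*(12 + 15)/2) + 46 = -2*(-2 + 27**2 - 7/2*27) + 46 = -2*(-2 + 729 - 189/2) + 46 = -2*1265/2 + 46 = -1265 + 46 = -1219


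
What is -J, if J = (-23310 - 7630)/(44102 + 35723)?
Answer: 6188/15965 ≈ 0.38760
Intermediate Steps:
J = -6188/15965 (J = -30940/79825 = -30940*1/79825 = -6188/15965 ≈ -0.38760)
-J = -1*(-6188/15965) = 6188/15965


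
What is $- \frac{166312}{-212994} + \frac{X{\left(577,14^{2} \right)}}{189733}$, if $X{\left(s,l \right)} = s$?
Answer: $\frac{15838886117}{20205995301} \approx 0.78387$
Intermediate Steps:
$- \frac{166312}{-212994} + \frac{X{\left(577,14^{2} \right)}}{189733} = - \frac{166312}{-212994} + \frac{577}{189733} = \left(-166312\right) \left(- \frac{1}{212994}\right) + 577 \cdot \frac{1}{189733} = \frac{83156}{106497} + \frac{577}{189733} = \frac{15838886117}{20205995301}$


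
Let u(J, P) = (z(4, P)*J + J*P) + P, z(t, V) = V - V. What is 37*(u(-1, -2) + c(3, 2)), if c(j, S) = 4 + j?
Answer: 259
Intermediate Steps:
z(t, V) = 0
u(J, P) = P + J*P (u(J, P) = (0*J + J*P) + P = (0 + J*P) + P = J*P + P = P + J*P)
37*(u(-1, -2) + c(3, 2)) = 37*(-2*(1 - 1) + (4 + 3)) = 37*(-2*0 + 7) = 37*(0 + 7) = 37*7 = 259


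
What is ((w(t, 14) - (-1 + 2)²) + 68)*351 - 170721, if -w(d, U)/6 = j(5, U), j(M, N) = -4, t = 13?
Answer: -138780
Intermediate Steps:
w(d, U) = 24 (w(d, U) = -6*(-4) = 24)
((w(t, 14) - (-1 + 2)²) + 68)*351 - 170721 = ((24 - (-1 + 2)²) + 68)*351 - 170721 = ((24 - 1*1²) + 68)*351 - 170721 = ((24 - 1*1) + 68)*351 - 170721 = ((24 - 1) + 68)*351 - 170721 = (23 + 68)*351 - 170721 = 91*351 - 170721 = 31941 - 170721 = -138780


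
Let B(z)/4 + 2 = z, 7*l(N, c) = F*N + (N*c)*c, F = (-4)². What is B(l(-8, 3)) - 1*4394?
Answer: -31614/7 ≈ -4516.3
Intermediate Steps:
F = 16
l(N, c) = 16*N/7 + N*c²/7 (l(N, c) = (16*N + (N*c)*c)/7 = (16*N + N*c²)/7 = 16*N/7 + N*c²/7)
B(z) = -8 + 4*z
B(l(-8, 3)) - 1*4394 = (-8 + 4*((⅐)*(-8)*(16 + 3²))) - 1*4394 = (-8 + 4*((⅐)*(-8)*(16 + 9))) - 4394 = (-8 + 4*((⅐)*(-8)*25)) - 4394 = (-8 + 4*(-200/7)) - 4394 = (-8 - 800/7) - 4394 = -856/7 - 4394 = -31614/7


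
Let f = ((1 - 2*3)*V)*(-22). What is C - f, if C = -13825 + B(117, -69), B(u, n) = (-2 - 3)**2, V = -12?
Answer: -12480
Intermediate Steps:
B(u, n) = 25 (B(u, n) = (-5)**2 = 25)
C = -13800 (C = -13825 + 25 = -13800)
f = -1320 (f = ((1 - 2*3)*(-12))*(-22) = ((1 - 6)*(-12))*(-22) = -5*(-12)*(-22) = 60*(-22) = -1320)
C - f = -13800 - 1*(-1320) = -13800 + 1320 = -12480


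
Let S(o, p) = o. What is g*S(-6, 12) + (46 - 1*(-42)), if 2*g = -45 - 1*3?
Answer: 232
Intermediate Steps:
g = -24 (g = (-45 - 1*3)/2 = (-45 - 3)/2 = (1/2)*(-48) = -24)
g*S(-6, 12) + (46 - 1*(-42)) = -24*(-6) + (46 - 1*(-42)) = 144 + (46 + 42) = 144 + 88 = 232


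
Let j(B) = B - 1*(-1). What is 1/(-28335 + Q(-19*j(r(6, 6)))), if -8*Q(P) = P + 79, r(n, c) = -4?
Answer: -1/28352 ≈ -3.5271e-5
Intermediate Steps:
j(B) = 1 + B (j(B) = B + 1 = 1 + B)
Q(P) = -79/8 - P/8 (Q(P) = -(P + 79)/8 = -(79 + P)/8 = -79/8 - P/8)
1/(-28335 + Q(-19*j(r(6, 6)))) = 1/(-28335 + (-79/8 - (-19)*(1 - 4)/8)) = 1/(-28335 + (-79/8 - (-19)*(-3)/8)) = 1/(-28335 + (-79/8 - ⅛*57)) = 1/(-28335 + (-79/8 - 57/8)) = 1/(-28335 - 17) = 1/(-28352) = -1/28352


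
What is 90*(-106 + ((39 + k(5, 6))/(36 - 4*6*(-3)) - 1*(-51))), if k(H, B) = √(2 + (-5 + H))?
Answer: -9835/2 + 5*√2/6 ≈ -4916.3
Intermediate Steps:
k(H, B) = √(-3 + H)
90*(-106 + ((39 + k(5, 6))/(36 - 4*6*(-3)) - 1*(-51))) = 90*(-106 + ((39 + √(-3 + 5))/(36 - 4*6*(-3)) - 1*(-51))) = 90*(-106 + ((39 + √2)/(36 - 24*(-3)) + 51)) = 90*(-106 + ((39 + √2)/(36 + 72) + 51)) = 90*(-106 + ((39 + √2)/108 + 51)) = 90*(-106 + ((39 + √2)*(1/108) + 51)) = 90*(-106 + ((13/36 + √2/108) + 51)) = 90*(-106 + (1849/36 + √2/108)) = 90*(-1967/36 + √2/108) = -9835/2 + 5*√2/6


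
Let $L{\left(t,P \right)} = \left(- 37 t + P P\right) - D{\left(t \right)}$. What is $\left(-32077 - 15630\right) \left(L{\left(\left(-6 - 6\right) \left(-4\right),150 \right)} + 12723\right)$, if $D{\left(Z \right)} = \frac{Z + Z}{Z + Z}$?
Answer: $-1595608322$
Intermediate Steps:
$D{\left(Z \right)} = 1$ ($D{\left(Z \right)} = \frac{2 Z}{2 Z} = 2 Z \frac{1}{2 Z} = 1$)
$L{\left(t,P \right)} = -1 + P^{2} - 37 t$ ($L{\left(t,P \right)} = \left(- 37 t + P P\right) - 1 = \left(- 37 t + P^{2}\right) - 1 = \left(P^{2} - 37 t\right) - 1 = -1 + P^{2} - 37 t$)
$\left(-32077 - 15630\right) \left(L{\left(\left(-6 - 6\right) \left(-4\right),150 \right)} + 12723\right) = \left(-32077 - 15630\right) \left(\left(-1 + 150^{2} - 37 \left(-6 - 6\right) \left(-4\right)\right) + 12723\right) = - 47707 \left(\left(-1 + 22500 - 37 \left(\left(-12\right) \left(-4\right)\right)\right) + 12723\right) = - 47707 \left(\left(-1 + 22500 - 1776\right) + 12723\right) = - 47707 \left(20723 + 12723\right) = \left(-47707\right) 33446 = -1595608322$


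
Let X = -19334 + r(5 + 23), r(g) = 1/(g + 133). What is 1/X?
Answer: -161/3112773 ≈ -5.1722e-5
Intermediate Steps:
r(g) = 1/(133 + g)
X = -3112773/161 (X = -19334 + 1/(133 + (5 + 23)) = -19334 + 1/(133 + 28) = -19334 + 1/161 = -3112773/161 ≈ -19334.)
1/X = 1/(-3112773/161) = -161/3112773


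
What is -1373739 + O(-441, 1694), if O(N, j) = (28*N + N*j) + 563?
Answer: -2132578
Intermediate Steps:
O(N, j) = 563 + 28*N + N*j
-1373739 + O(-441, 1694) = -1373739 + (563 + 28*(-441) - 441*1694) = -1373739 + (563 - 12348 - 747054) = -1373739 - 758839 = -2132578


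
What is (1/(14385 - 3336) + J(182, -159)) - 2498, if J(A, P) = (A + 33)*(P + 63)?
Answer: -255651761/11049 ≈ -23138.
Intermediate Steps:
J(A, P) = (33 + A)*(63 + P)
(1/(14385 - 3336) + J(182, -159)) - 2498 = (1/(14385 - 3336) + (2079 + 33*(-159) + 63*182 + 182*(-159))) - 2498 = (1/11049 + (2079 - 5247 + 11466 - 28938)) - 2498 = (1/11049 - 20640) - 2498 = -228051359/11049 - 2498 = -255651761/11049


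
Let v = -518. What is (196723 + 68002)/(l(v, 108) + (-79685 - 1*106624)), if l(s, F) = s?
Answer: -264725/186827 ≈ -1.4170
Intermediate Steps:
(196723 + 68002)/(l(v, 108) + (-79685 - 1*106624)) = (196723 + 68002)/(-518 + (-79685 - 1*106624)) = 264725/(-518 + (-79685 - 106624)) = 264725/(-518 - 186309) = 264725/(-186827) = 264725*(-1/186827) = -264725/186827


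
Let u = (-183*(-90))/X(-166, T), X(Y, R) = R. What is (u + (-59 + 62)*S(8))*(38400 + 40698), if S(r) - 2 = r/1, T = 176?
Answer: 430095375/44 ≈ 9.7749e+6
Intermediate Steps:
S(r) = 2 + r (S(r) = 2 + r/1 = 2 + r*1 = 2 + r)
u = 8235/88 (u = -183*(-90)/176 = 16470*(1/176) = 8235/88 ≈ 93.580)
(u + (-59 + 62)*S(8))*(38400 + 40698) = (8235/88 + (-59 + 62)*(2 + 8))*(38400 + 40698) = (8235/88 + 3*10)*79098 = (8235/88 + 30)*79098 = (10875/88)*79098 = 430095375/44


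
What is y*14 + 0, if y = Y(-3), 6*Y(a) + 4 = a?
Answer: -49/3 ≈ -16.333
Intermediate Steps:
Y(a) = -⅔ + a/6
y = -7/6 (y = -⅔ + (⅙)*(-3) = -⅔ - ½ = -7/6 ≈ -1.1667)
y*14 + 0 = -7/6*14 + 0 = -49/3 + 0 = -49/3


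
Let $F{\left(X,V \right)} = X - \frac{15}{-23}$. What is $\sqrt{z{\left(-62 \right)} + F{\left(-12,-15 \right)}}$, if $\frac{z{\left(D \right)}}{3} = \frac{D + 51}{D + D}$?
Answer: $\frac{7 i \sqrt{459885}}{1426} \approx 3.3289 i$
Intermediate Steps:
$z{\left(D \right)} = \frac{3 \left(51 + D\right)}{2 D}$ ($z{\left(D \right)} = 3 \frac{D + 51}{D + D} = 3 \frac{51 + D}{2 D} = \frac{3 \left(51 + D\right)}{2 D}$)
$F{\left(X,V \right)} = \frac{15}{23} + X$ ($F{\left(X,V \right)} = X - - \frac{15}{23} = X + \frac{15}{23} = \frac{15}{23} + X$)
$\sqrt{z{\left(-62 \right)} + F{\left(-12,-15 \right)}} = \sqrt{\frac{3 \left(51 - 62\right)}{2 \left(-62\right)} + \left(\frac{15}{23} - 12\right)} = \sqrt{\frac{3}{2} \left(- \frac{1}{62}\right) \left(-11\right) - \frac{261}{23}} = \sqrt{\frac{33}{124} - \frac{261}{23}} = \sqrt{- \frac{31605}{2852}} = \frac{7 i \sqrt{459885}}{1426}$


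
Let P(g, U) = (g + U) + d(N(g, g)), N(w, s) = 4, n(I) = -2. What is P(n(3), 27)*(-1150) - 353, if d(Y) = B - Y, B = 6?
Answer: -31403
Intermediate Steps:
d(Y) = 6 - Y
P(g, U) = 2 + U + g (P(g, U) = (g + U) + (6 - 1*4) = (U + g) + (6 - 4) = (U + g) + 2 = 2 + U + g)
P(n(3), 27)*(-1150) - 353 = (2 + 27 - 2)*(-1150) - 353 = 27*(-1150) - 353 = -31050 - 353 = -31403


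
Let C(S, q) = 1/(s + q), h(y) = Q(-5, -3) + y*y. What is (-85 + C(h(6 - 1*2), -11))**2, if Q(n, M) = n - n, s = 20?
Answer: 583696/81 ≈ 7206.1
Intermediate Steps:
Q(n, M) = 0
h(y) = y**2 (h(y) = 0 + y*y = 0 + y**2 = y**2)
C(S, q) = 1/(20 + q)
(-85 + C(h(6 - 1*2), -11))**2 = (-85 + 1/(20 - 11))**2 = (-85 + 1/9)**2 = (-764/9)**2 = 583696/81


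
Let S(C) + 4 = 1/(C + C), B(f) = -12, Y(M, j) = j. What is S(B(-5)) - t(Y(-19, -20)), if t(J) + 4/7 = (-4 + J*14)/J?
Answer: -14843/840 ≈ -17.670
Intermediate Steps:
t(J) = -4/7 + (-4 + 14*J)/J (t(J) = -4/7 + (-4 + J*14)/J = -4/7 + (-4 + 14*J)/J)
S(C) = -4 + 1/(2*C) (S(C) = -4 + 1/(C + C) = -4 + 1/(2*C))
S(B(-5)) - t(Y(-19, -20)) = (-4 + (1/2)/(-12)) - (94/7 - 4/(-20)) = (-4 + (1/2)*(-1/12)) - (94/7 - 4*(-1/20)) = (-4 - 1/24) - (94/7 + 1/5) = -97/24 - 1*477/35 = -97/24 - 477/35 = -14843/840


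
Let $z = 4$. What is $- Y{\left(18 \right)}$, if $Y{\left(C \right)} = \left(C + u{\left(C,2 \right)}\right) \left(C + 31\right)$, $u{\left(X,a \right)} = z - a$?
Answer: $-980$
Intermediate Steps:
$u{\left(X,a \right)} = 4 - a$
$Y{\left(C \right)} = \left(2 + C\right) \left(31 + C\right)$ ($Y{\left(C \right)} = \left(C + \left(4 - 2\right)\right) \left(C + 31\right) = \left(C + \left(4 - 2\right)\right) \left(31 + C\right) = \left(C + 2\right) \left(31 + C\right) = \left(2 + C\right) \left(31 + C\right)$)
$- Y{\left(18 \right)} = - (62 + 18^{2} + 33 \cdot 18) = - (62 + 324 + 594) = \left(-1\right) 980 = -980$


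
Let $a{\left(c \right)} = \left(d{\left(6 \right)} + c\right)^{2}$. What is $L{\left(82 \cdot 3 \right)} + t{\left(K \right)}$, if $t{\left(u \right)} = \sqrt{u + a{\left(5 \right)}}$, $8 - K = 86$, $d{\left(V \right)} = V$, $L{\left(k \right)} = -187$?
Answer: $-187 + \sqrt{43} \approx -180.44$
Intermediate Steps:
$K = -78$ ($K = 8 - 86 = -78$)
$a{\left(c \right)} = \left(6 + c\right)^{2}$
$t{\left(u \right)} = \sqrt{121 + u}$ ($t{\left(u \right)} = \sqrt{u + \left(6 + 5\right)^{2}} = \sqrt{u + 11^{2}} = \sqrt{u + 121} = \sqrt{121 + u}$)
$L{\left(82 \cdot 3 \right)} + t{\left(K \right)} = -187 + \sqrt{121 - 78} = -187 + \sqrt{43}$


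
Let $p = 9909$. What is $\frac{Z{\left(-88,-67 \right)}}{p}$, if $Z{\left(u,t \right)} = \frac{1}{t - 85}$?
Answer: $- \frac{1}{1506168} \approx -6.6394 \cdot 10^{-7}$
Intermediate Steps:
$Z{\left(u,t \right)} = \frac{1}{-85 + t}$
$\frac{Z{\left(-88,-67 \right)}}{p} = \frac{1}{\left(-85 - 67\right) 9909} = \frac{1}{-152} \cdot \frac{1}{9909} = \left(- \frac{1}{152}\right) \frac{1}{9909} = - \frac{1}{1506168}$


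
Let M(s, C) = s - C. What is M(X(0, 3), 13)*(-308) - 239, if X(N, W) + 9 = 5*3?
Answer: 1917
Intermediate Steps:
X(N, W) = 6 (X(N, W) = -9 + 5*3 = -9 + 15 = 6)
M(X(0, 3), 13)*(-308) - 239 = (6 - 1*13)*(-308) - 239 = (6 - 13)*(-308) - 239 = -7*(-308) - 239 = 2156 - 239 = 1917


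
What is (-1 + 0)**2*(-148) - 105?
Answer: -253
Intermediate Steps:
(-1 + 0)**2*(-148) - 105 = (-1)**2*(-148) - 105 = 1*(-148) - 105 = -148 - 105 = -253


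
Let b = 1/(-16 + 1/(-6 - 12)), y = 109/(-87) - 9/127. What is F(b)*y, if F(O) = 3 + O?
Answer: -4139158/1064387 ≈ -3.8888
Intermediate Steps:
y = -14626/11049 (y = 109*(-1/87) - 9*1/127 = -109/87 - 9/127 = -14626/11049 ≈ -1.3237)
b = -18/289 (b = 1/(-16 + 1/(-18)) = 1/(-16 - 1/18) = 1/(-289/18) = -18/289 ≈ -0.062284)
F(b)*y = (3 - 18/289)*(-14626/11049) = (849/289)*(-14626/11049) = -4139158/1064387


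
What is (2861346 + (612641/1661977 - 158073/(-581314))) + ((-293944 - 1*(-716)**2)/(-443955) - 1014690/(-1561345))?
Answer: 76648641119312193470347818521/26787588038224983697062 ≈ 2.8613e+6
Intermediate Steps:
(2861346 + (612641/1661977 - 158073/(-581314))) + ((-293944 - 1*(-716)**2)/(-443955) - 1014690/(-1561345)) = (2861346 + (612641*(1/1661977) - 158073*(-1/581314))) + ((-293944 - 1*512656)*(-1/443955) - 1014690*(-1/1561345)) = (2861346 + (612641/1661977 + 158073/581314)) + ((-293944 - 512656)*(-1/443955) + 202938/312269) = (2861346 + 618850480595/966130497778) + (-806600*(-1/443955) + 202938/312269) = 2764434254145569783/966130497778 + (161320/88791 + 202938/312269) = 2764434254145569783/966130497778 + 68394303038/27726676779 = 76648641119312193470347818521/26787588038224983697062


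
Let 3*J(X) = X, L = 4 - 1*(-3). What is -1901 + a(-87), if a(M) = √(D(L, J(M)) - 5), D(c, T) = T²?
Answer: -1901 + 2*√209 ≈ -1872.1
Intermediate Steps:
L = 7 (L = 4 + 3 = 7)
J(X) = X/3
a(M) = √(-5 + M²/9) (a(M) = √((M/3)² - 5) = √(M²/9 - 5) = √(-5 + M²/9))
-1901 + a(-87) = -1901 + √(-45 + (-87)²)/3 = -1901 + √(-45 + 7569)/3 = -1901 + √7524/3 = -1901 + (6*√209)/3 = -1901 + 2*√209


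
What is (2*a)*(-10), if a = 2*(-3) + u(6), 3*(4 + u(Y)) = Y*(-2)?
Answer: 280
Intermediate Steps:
u(Y) = -4 - 2*Y/3 (u(Y) = -4 + (Y*(-2))/3 = -4 + (-2*Y)/3 = -4 - 2*Y/3)
a = -14 (a = 2*(-3) + (-4 - 2/3*6) = -6 + (-4 - 4) = -6 - 8 = -14)
(2*a)*(-10) = (2*(-14))*(-10) = -28*(-10) = 280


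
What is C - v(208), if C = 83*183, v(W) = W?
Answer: 14981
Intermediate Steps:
C = 15189
C - v(208) = 15189 - 1*208 = 15189 - 208 = 14981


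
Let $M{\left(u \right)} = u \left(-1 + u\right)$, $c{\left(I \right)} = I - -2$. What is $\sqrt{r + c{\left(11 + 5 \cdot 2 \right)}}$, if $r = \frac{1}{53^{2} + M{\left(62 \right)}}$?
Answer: $\frac{\sqrt{5912166}}{507} \approx 4.7958$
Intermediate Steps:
$c{\left(I \right)} = 2 + I$ ($c{\left(I \right)} = I + 2 = 2 + I$)
$r = \frac{1}{6591}$ ($r = \frac{1}{53^{2} + 62 \left(-1 + 62\right)} = \frac{1}{2809 + 62 \cdot 61} = \frac{1}{2809 + 3782} = \frac{1}{6591} \approx 0.00015172$)
$\sqrt{r + c{\left(11 + 5 \cdot 2 \right)}} = \sqrt{\frac{1}{6591} + \left(2 + \left(11 + 5 \cdot 2\right)\right)} = \sqrt{\frac{1}{6591} + \left(2 + \left(11 + 10\right)\right)} = \sqrt{\frac{1}{6591} + \left(2 + 21\right)} = \sqrt{\frac{1}{6591} + 23} = \sqrt{\frac{151594}{6591}} = \frac{\sqrt{5912166}}{507}$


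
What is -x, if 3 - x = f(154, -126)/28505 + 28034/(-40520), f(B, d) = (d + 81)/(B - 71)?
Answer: -35392851191/9586687580 ≈ -3.6919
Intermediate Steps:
f(B, d) = (81 + d)/(-71 + B)
x = 35392851191/9586687580 (x = 3 - (((81 - 126)/(-71 + 154))/28505 + 28034/(-40520)) = 3 - ((-45/83)*(1/28505) + 28034*(-1/40520)) = 3 - (((1/83)*(-45))*(1/28505) - 14017/20260) = 3 - (-45/83*1/28505 - 14017/20260) = 3 - (-9/473183 - 14017/20260) = 3 - 1*(-6632788451/9586687580) = 3 + 6632788451/9586687580 = 35392851191/9586687580 ≈ 3.6919)
-x = -1*35392851191/9586687580 = -35392851191/9586687580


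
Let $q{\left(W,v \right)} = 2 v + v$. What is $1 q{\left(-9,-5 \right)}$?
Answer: $-15$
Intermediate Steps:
$q{\left(W,v \right)} = 3 v$
$1 q{\left(-9,-5 \right)} = 1 \cdot 3 \left(-5\right) = 1 \left(-15\right) = -15$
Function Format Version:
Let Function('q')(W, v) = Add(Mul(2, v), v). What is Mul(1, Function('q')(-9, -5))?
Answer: -15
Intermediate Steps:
Function('q')(W, v) = Mul(3, v)
Mul(1, Function('q')(-9, -5)) = Mul(1, Mul(3, -5)) = Mul(1, -15) = -15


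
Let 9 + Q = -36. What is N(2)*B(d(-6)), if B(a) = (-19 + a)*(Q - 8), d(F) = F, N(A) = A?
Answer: 2650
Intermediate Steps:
Q = -45 (Q = -9 - 36 = -45)
B(a) = 1007 - 53*a (B(a) = (-19 + a)*(-45 - 8) = (-19 + a)*(-53) = 1007 - 53*a)
N(2)*B(d(-6)) = 2*(1007 - 53*(-6)) = 2*(1007 + 318) = 2*1325 = 2650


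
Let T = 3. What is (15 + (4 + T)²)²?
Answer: 4096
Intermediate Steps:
(15 + (4 + T)²)² = (15 + (4 + 3)²)² = (15 + 7²)² = (15 + 49)² = 64² = 4096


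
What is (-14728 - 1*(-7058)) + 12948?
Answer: 5278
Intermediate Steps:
(-14728 - 1*(-7058)) + 12948 = (-14728 + 7058) + 12948 = -7670 + 12948 = 5278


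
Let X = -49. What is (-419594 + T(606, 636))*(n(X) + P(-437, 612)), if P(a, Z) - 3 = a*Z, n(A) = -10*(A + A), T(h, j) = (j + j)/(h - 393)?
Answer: 7938073035750/71 ≈ 1.1180e+11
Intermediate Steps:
T(h, j) = 2*j/(-393 + h) (T(h, j) = (2*j)/(-393 + h) = 2*j/(-393 + h))
n(A) = -20*A
P(a, Z) = 3 + Z*a (P(a, Z) = 3 + a*Z = 3 + Z*a)
(-419594 + T(606, 636))*(n(X) + P(-437, 612)) = (-419594 + 2*636/(-393 + 606))*(-20*(-49) + (3 + 612*(-437))) = (-419594 + 2*636/213)*(980 + (3 - 267444)) = (-419594 + 2*636*(1/213))*(980 - 267441) = (-419594 + 424/71)*(-266461) = -29790750/71*(-266461) = 7938073035750/71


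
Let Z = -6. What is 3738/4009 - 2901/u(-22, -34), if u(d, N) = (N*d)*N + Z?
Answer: 106717353/101980942 ≈ 1.0464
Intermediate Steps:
u(d, N) = -6 + d*N**2 (u(d, N) = (N*d)*N - 6 = d*N**2 - 6 = -6 + d*N**2)
3738/4009 - 2901/u(-22, -34) = 3738/4009 - 2901/(-6 - 22*(-34)**2) = 3738*(1/4009) - 2901/(-6 - 22*1156) = 3738/4009 - 2901/(-6 - 25432) = 3738/4009 - 2901/(-25438) = 3738/4009 - 2901*(-1/25438) = 3738/4009 + 2901/25438 = 106717353/101980942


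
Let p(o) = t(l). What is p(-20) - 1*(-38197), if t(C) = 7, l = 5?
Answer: 38204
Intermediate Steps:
p(o) = 7
p(-20) - 1*(-38197) = 7 - 1*(-38197) = 7 + 38197 = 38204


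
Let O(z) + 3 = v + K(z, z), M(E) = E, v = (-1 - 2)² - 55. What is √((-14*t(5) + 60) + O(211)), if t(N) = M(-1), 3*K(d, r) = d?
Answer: √858/3 ≈ 9.7639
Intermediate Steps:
v = -46 (v = (-3)² - 55 = 9 - 55 = -46)
K(d, r) = d/3
t(N) = -1
O(z) = -49 + z/3 (O(z) = -3 + (-46 + z/3) = -49 + z/3)
√((-14*t(5) + 60) + O(211)) = √((-14*(-1) + 60) + (-49 + (⅓)*211)) = √((14 + 60) + (-49 + 211/3)) = √(74 + 64/3) = √(286/3) = √858/3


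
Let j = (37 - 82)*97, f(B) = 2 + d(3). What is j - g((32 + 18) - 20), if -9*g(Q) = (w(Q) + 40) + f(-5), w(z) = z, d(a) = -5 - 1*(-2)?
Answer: -13072/3 ≈ -4357.3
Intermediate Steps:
d(a) = -3 (d(a) = -5 + 2 = -3)
f(B) = -1 (f(B) = 2 - 3 = -1)
j = -4365 (j = -45*97 = -4365)
g(Q) = -13/3 - Q/9 (g(Q) = -((Q + 40) - 1)/9 = -((40 + Q) - 1)/9 = -(39 + Q)/9 = -13/3 - Q/9)
j - g((32 + 18) - 20) = -4365 - (-13/3 - ((32 + 18) - 20)/9) = -4365 - (-13/3 - (50 - 20)/9) = -4365 - (-13/3 - ⅑*30) = -4365 - (-13/3 - 10/3) = -4365 - 1*(-23/3) = -4365 + 23/3 = -13072/3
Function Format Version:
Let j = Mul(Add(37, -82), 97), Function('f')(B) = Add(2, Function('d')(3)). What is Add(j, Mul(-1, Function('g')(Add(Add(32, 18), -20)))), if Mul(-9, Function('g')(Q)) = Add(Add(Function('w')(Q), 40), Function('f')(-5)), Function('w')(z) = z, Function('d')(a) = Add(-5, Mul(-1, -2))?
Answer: Rational(-13072, 3) ≈ -4357.3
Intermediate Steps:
Function('d')(a) = -3 (Function('d')(a) = Add(-5, 2) = -3)
Function('f')(B) = -1 (Function('f')(B) = Add(2, -3) = -1)
j = -4365 (j = Mul(-45, 97) = -4365)
Function('g')(Q) = Add(Rational(-13, 3), Mul(Rational(-1, 9), Q)) (Function('g')(Q) = Mul(Rational(-1, 9), Add(Add(Q, 40), -1)) = Mul(Rational(-1, 9), Add(Add(40, Q), -1)) = Mul(Rational(-1, 9), Add(39, Q)) = Add(Rational(-13, 3), Mul(Rational(-1, 9), Q)))
Add(j, Mul(-1, Function('g')(Add(Add(32, 18), -20)))) = Add(-4365, Mul(-1, Add(Rational(-13, 3), Mul(Rational(-1, 9), Add(Add(32, 18), -20))))) = Add(-4365, Mul(-1, Add(Rational(-13, 3), Mul(Rational(-1, 9), Add(50, -20))))) = Add(-4365, Mul(-1, Add(Rational(-13, 3), Mul(Rational(-1, 9), 30)))) = Add(-4365, Mul(-1, Add(Rational(-13, 3), Rational(-10, 3)))) = Add(-4365, Mul(-1, Rational(-23, 3))) = Add(-4365, Rational(23, 3)) = Rational(-13072, 3)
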